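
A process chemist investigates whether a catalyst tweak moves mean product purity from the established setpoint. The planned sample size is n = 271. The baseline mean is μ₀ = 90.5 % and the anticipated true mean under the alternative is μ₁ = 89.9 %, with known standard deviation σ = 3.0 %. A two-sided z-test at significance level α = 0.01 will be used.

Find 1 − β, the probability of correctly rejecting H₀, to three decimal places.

Power ≈ 0.763

Standardized effect: d = |μ₁ − μ₀| / σ = |89.9 − 90.5| / 3.0 = 0.2000
Noncentrality parameter: δ = d·√n = 0.2000 × √271 = 3.2924
Critical value for a two-sided test at α = 0.01: z_{α/2} = 2.576.
Power = Φ(δ − 2.576) + Φ(−δ − 2.576) = Φ(0.717) + Φ(-5.868) = 0.7632 + 0.0000 = 0.7632.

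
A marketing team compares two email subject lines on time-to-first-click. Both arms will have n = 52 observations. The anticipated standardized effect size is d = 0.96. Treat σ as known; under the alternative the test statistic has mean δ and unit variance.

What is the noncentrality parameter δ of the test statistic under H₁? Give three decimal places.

δ = d·√(n/2) = 0.96 × √(52/2) = 4.8951

δ ≈ 4.895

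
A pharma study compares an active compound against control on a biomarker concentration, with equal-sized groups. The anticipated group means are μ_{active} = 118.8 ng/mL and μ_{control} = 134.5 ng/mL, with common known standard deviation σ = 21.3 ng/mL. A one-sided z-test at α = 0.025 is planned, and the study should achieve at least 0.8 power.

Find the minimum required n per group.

Standardized effect: d = |μ_{active} − μ_{control}| / σ = |118.8 − 134.5| / 21.3 = 0.7371
Set Φ(δ − 1.960) = 0.8; then δ − 1.960 = Φ⁻¹(0.8) = 0.842, giving δ = 2.802.
δ = d·√(n/2) ⇒ n = 2(δ/d)² = 2 × (2.802 / 0.7371)² = 28.89.
Rounding up, n = 29 per group.

n = 29 per group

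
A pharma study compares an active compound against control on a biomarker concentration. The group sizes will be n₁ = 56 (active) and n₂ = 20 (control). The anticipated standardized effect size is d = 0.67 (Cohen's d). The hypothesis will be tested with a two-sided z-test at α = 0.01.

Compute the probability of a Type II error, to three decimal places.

Noncentrality parameter: δ = d / √(1/n₁ + 1/n₂) = 0.67 / √(1/56 + 1/20) = 2.5720
Two-sided α = 0.01 → critical value z_{0.005} = 2.576.
Power = Φ(δ − 2.576) + Φ(−δ − 2.576) = Φ(-0.004) + Φ(-5.148) = 0.4985 + 0.0000 = 0.4985.
Type II error: β = 1 − power = 1 − 0.4985 = 0.5015.

β ≈ 0.502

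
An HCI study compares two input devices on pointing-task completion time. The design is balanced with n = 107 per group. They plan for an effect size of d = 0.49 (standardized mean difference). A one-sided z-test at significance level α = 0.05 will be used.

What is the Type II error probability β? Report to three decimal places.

β ≈ 0.026

Noncentrality parameter: δ = d·√(n/2) = 0.49 × √(107/2) = 3.5840
Critical value for a one-sided test at α = 0.05: z_α = 1.645.
Power = P(Z > 1.645 − δ) = Φ(1.939) = 0.9738.
Type II error: β = 1 − power = 1 − 0.9738 = 0.0262.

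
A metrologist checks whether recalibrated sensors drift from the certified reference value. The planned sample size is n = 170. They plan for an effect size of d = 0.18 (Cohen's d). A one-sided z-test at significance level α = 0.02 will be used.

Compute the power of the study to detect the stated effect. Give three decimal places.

Noncentrality parameter: δ = d·√n = 0.18 × √170 = 2.3469
One-sided α = 0.02 → critical value z_{0.02} = 2.054.
Power = P(Z > 2.054 − δ) = Φ(0.293) = 0.6153.

Power ≈ 0.615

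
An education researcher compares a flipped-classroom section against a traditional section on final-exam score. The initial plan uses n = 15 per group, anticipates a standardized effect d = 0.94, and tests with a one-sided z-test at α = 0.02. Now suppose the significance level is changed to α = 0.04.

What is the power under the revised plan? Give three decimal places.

Power ≈ 0.795

δ = d·√(n/2) = 0.94 × √(15/2) = 2.5743 (unchanged). New critical value: z_{0.04} = 1.751.
Revised power = Φ(δ − 1.751) = Φ(0.824) = 0.7949.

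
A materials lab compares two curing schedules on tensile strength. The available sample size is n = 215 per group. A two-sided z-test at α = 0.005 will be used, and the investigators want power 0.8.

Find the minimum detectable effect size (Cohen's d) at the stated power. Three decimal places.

d ≈ 0.352

Required noncentrality: δ = z_{0.0025} + z_{0.20} = 2.807 + 0.842 = 3.649.
(The second rejection-region term Φ(−δ − z_{α/2}) is negligible and dropped.)
δ = d·√(n/2) ⇒ d = δ/√(n/2) = 3.649/√(215/2) = 0.3519.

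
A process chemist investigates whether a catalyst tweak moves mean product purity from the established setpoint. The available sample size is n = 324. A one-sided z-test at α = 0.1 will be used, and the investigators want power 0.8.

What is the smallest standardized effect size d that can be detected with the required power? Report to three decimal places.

Required noncentrality: δ = z_{0.1} + z_{0.20} = 1.282 + 0.842 = 2.123.
δ = d·√n ⇒ d = δ/√n = 2.123/√324 = 0.1180.

d ≈ 0.118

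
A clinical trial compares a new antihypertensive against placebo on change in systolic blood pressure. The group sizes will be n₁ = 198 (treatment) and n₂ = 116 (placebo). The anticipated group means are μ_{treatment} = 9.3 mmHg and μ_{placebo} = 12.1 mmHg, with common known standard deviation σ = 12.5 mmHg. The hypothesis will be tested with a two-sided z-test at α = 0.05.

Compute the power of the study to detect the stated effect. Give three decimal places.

Power ≈ 0.482

Standardized effect: d = |μ_{treatment} − μ_{placebo}| / σ = |9.3 − 12.1| / 12.5 = 0.2240
Noncentrality parameter: δ = d / √(1/n₁ + 1/n₂) = 0.2240 / √(1/198 + 1/116) = 1.9158
Two-sided α = 0.05 → critical value z_{0.025} = 1.960.
Power = Φ(δ − 1.960) + Φ(−δ − 1.960) = Φ(-0.044) + Φ(-3.876) = 0.4824 + 0.0001 = 0.4824.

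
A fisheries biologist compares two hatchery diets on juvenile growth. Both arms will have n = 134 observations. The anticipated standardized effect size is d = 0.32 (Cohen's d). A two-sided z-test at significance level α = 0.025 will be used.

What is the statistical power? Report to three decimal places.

Noncentrality parameter: δ = d·√(n/2) = 0.32 × √(134/2) = 2.6193
Two-sided α = 0.025 → critical value z_{0.0125} = 2.241.
Power = Φ(δ − 2.241) + Φ(−δ − 2.241) = Φ(0.378) + Φ(-4.861) = 0.6473 + 0.0000 = 0.6473.

Power ≈ 0.647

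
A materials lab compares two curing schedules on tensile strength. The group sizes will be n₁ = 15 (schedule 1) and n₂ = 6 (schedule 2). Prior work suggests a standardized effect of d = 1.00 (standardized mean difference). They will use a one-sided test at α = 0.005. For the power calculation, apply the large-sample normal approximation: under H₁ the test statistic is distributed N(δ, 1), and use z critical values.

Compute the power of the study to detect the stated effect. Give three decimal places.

Noncentrality parameter: δ = d / √(1/n₁ + 1/n₂) = 1.00 / √(1/15 + 1/6) = 2.0702
One-sided α = 0.005 → critical value z_{0.005} = 2.576.
Power = P(Z > 2.576 − δ) = Φ(-0.506) = 0.3066.

Power ≈ 0.307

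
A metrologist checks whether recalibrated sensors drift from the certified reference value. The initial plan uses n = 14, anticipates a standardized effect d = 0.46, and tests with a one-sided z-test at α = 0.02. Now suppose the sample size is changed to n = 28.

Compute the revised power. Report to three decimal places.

With n = 28: δ = d·√n = 0.46 × √28 = 2.4341. Critical value z_{0.02} = 2.054.
Revised power = Φ(δ − 2.054) = Φ(0.380) = 0.6482.

Power ≈ 0.648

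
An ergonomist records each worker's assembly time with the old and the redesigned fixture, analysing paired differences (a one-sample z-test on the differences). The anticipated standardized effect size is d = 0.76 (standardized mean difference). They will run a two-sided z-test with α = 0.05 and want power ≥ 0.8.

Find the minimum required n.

n = 14

Set Φ(δ − 1.960) = 0.8; then δ − 1.960 = Φ⁻¹(0.8) = 0.842, giving δ = 2.802.
(For δ > 0 the lower-tail rejection region contributes negligibly to power, so the one-term inversion is standard.)
δ = d·√n ⇒ n = (δ/d)² = (2.802 / 0.76)² = 13.59.
Rounding up, n = 14.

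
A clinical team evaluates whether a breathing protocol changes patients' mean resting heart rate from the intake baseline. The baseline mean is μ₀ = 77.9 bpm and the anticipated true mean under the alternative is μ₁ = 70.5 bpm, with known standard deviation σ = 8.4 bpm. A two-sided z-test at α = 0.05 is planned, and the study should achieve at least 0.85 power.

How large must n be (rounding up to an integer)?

Standardized effect: d = |μ₁ − μ₀| / σ = |70.5 − 77.9| / 8.4 = 0.8810
For power 0.85 need Φ(δ − z_{0.025}) = 0.85, so δ = z_{0.025} + z_{0.15} = 1.960 + 1.036 = 2.996.
(Ignoring the negligible lower-tail rejection probability gives the usual closed-form inversion.)
δ = d·√n ⇒ n = (δ/d)² = (2.996 / 0.8810)² = 11.57.
Rounding up, n = 12.

n = 12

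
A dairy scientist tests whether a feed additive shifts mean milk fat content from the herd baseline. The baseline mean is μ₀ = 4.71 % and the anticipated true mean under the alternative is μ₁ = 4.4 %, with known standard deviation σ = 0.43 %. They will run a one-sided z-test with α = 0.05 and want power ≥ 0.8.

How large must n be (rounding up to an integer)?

Standardized effect: d = |μ₁ − μ₀| / σ = |4.4 − 4.71| / 0.43 = 0.7209
For power 0.8 need Φ(δ − z_{0.05}) = 0.8, so δ = z_{0.05} + z_{0.20} = 1.645 + 0.842 = 2.486.
δ = d·√n ⇒ n = (δ/d)² = (2.486 / 0.7209)² = 11.90.
Rounding up, n = 12.

n = 12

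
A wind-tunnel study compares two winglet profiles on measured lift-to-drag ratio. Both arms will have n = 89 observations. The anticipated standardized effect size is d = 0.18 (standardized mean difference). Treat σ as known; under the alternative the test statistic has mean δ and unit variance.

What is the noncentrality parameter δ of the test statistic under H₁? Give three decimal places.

δ ≈ 1.201

δ = d·√(n/2) = 0.18 × √(89/2) = 1.2007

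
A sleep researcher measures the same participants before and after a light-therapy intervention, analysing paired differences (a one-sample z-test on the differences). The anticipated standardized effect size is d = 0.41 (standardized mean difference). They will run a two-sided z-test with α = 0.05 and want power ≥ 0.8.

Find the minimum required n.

n = 47

For power 0.8 need Φ(δ − z_{0.025}) = 0.8, so δ = z_{0.025} + z_{0.20} = 1.960 + 0.842 = 2.802.
(The Φ(−δ − z_{α/2}) term is vanishingly small for δ > 0 and is dropped in the standard sample-size formula.)
δ = d·√n ⇒ n = (δ/d)² = (2.802 / 0.41)² = 46.69.
Round up to the next whole unit.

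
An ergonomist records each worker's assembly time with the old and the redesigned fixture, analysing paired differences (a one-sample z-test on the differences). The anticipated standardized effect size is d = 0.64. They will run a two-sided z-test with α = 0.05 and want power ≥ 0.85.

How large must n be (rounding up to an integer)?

Set Φ(δ − 1.960) = 0.85; then δ − 1.960 = Φ⁻¹(0.85) = 1.036, giving δ = 2.996.
(For δ > 0 the lower-tail rejection region contributes negligibly to power, so the one-term inversion is standard.)
δ = d·√n ⇒ n = (δ/d)² = (2.996 / 0.64)² = 21.92.
Round up to the next whole unit.

n = 22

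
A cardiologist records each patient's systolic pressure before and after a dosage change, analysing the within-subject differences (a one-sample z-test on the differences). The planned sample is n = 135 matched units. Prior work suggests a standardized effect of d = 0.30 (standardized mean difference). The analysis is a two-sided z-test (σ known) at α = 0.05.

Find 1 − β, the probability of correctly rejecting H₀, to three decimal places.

Power ≈ 0.936

Noncentrality parameter: λ = d·√n = 0.30 × √135 = 3.4857
Two-sided α = 0.05 → critical value z_{0.025} = 1.960.
Power = Φ(λ − 1.960) + Φ(−λ − 1.960) = Φ(1.526) + Φ(-5.446) = 0.9365 + 0.0000 = 0.9365.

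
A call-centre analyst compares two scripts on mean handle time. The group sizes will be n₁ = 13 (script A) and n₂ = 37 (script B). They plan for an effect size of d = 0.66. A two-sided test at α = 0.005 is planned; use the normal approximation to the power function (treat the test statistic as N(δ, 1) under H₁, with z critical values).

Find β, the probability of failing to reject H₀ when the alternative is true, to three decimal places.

Noncentrality parameter: λ = d / √(1/n₁ + 1/n₂) = 0.66 / √(1/13 + 1/37) = 2.0471
Two-sided α = 0.005 → critical value z_{0.0025} = 2.807.
Power = Φ(λ − 2.807) + Φ(−λ − 2.807) = Φ(-0.760) + Φ(-4.854) = 0.2236 + 0.0000 = 0.2236.
Type II error: β = 1 − power = 1 − 0.2236 = 0.7764.

β ≈ 0.776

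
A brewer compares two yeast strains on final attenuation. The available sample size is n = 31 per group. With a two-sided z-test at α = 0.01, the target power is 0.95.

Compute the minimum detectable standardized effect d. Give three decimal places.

d ≈ 1.072

Required noncentrality: δ = z_{0.005} + z_{0.05} = 2.576 + 1.645 = 4.221.
(The second rejection-region term Φ(−δ − z_{α/2}) is negligible and dropped.)
δ = d·√(n/2) ⇒ d = δ/√(n/2) = 4.221/√(31/2) = 1.0721.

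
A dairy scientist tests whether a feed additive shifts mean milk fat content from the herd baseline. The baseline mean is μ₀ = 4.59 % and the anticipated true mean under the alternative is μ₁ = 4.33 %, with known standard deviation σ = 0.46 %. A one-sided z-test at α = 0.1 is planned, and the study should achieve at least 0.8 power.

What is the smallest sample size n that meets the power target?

n = 15

Standardized effect: d = |μ₁ − μ₀| / σ = |4.33 − 4.59| / 0.46 = 0.5652
Set Φ(δ − 1.282) = 0.8; then δ − 1.282 = Φ⁻¹(0.8) = 0.842, giving δ = 2.123.
δ = d·√n ⇒ n = (δ/d)² = (2.123 / 0.5652)² = 14.11.
Rounding up, n = 15.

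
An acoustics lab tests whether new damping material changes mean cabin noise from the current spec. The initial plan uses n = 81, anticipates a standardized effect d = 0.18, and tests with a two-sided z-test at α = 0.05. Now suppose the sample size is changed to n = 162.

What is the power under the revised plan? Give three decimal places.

With n = 162: δ = d·√n = 0.18 × √162 = 2.2910. Critical value z_{0.025} = 1.960.
Revised power = Φ(δ − 1.960) + Φ(−δ − 1.960) = Φ(0.331) + Φ(-4.251) = 0.6297 + 0.0000 = 0.6297.

Power ≈ 0.630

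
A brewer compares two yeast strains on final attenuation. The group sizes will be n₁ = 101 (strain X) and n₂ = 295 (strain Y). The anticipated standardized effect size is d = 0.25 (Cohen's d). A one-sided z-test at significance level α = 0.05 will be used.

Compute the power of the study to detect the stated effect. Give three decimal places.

Noncentrality parameter: λ = d / √(1/n₁ + 1/n₂) = 0.25 / √(1/101 + 1/295) = 2.1685
Critical value for a one-sided test at α = 0.05: z_α = 1.645.
Power = P(Z > 1.645 − λ) = Φ(0.524) = 0.6997.

Power ≈ 0.700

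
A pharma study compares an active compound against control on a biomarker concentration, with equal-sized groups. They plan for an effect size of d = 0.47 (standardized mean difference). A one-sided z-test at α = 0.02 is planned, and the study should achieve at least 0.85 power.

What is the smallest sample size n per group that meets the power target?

For power 0.85 need Φ(δ − z_{0.02}) = 0.85, so δ = z_{0.02} + z_{0.15} = 2.054 + 1.036 = 3.090.
δ = d·√(n/2) ⇒ n = 2(δ/d)² = 2 × (3.090 / 0.47)² = 86.46.
Round up to the next whole unit.

n = 87 per group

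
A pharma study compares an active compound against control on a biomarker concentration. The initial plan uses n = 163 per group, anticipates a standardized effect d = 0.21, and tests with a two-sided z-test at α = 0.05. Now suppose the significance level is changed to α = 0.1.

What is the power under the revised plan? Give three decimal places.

δ = d·√(n/2) = 0.21 × √(163/2) = 1.8958 (unchanged). New critical value: z_{0.05} = 1.645.
Revised power = Φ(δ − 1.645) + Φ(−δ − 1.645) = Φ(0.251) + Φ(-3.541) = 0.5991 + 0.0002 = 0.5993.

Power ≈ 0.599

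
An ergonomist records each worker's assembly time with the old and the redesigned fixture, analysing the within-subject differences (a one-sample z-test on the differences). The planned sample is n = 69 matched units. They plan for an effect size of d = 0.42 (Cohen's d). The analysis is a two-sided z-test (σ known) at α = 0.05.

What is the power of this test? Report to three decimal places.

Noncentrality parameter: δ = d·√n = 0.42 × √69 = 3.4888
Two-sided α = 0.05 → critical value z_{0.025} = 1.960.
Power = Φ(δ − 1.960) + Φ(−δ − 1.960) = Φ(1.529) + Φ(-5.449) = 0.9368 + 0.0000 = 0.9368.

Power ≈ 0.937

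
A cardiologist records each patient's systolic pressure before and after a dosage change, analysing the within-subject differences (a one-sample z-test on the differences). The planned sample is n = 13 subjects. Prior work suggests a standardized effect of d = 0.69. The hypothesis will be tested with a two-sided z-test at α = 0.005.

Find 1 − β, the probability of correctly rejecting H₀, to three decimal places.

Noncentrality parameter: δ = d·√n = 0.69 × √13 = 2.4878
Critical value for a two-sided test at α = 0.005: z_{α/2} = 2.807.
Power = Φ(δ − 2.807) + Φ(−δ − 2.807) = Φ(-0.319) + Φ(-5.295) = 0.3748 + 0.0000 = 0.3748.

Power ≈ 0.375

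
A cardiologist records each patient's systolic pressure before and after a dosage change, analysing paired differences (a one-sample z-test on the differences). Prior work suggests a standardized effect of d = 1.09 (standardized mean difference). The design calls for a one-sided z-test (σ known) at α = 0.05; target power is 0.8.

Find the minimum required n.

Set Φ(δ − 1.645) = 0.8; then δ − 1.645 = Φ⁻¹(0.8) = 0.842, giving δ = 2.486.
δ = d·√n ⇒ n = (δ/d)² = (2.486 / 1.09)² = 5.20.
Round up to the next whole unit.

n = 6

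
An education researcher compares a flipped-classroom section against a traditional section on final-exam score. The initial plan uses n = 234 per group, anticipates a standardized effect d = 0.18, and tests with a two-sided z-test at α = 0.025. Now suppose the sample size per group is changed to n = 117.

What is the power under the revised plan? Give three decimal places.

With n = 117 per group: δ = d·√(n/2) = 0.18 × √(117/2) = 1.3767. Critical value z_{0.0125} = 2.241.
Revised power = Φ(δ − 2.241) + Φ(−δ − 2.241) = Φ(-0.865) + Φ(-3.618) = 0.1936 + 0.0001 = 0.1938.

Power ≈ 0.194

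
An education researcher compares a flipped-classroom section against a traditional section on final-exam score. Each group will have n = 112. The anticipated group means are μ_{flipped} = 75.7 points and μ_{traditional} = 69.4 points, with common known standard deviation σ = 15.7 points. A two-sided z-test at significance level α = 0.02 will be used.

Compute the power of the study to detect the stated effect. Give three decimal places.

Power ≈ 0.751

Standardized effect: d = |μ_{flipped} − μ_{traditional}| / σ = |75.7 − 69.4| / 15.7 = 0.4013
Noncentrality parameter: δ = d·√(n/2) = 0.4013 × √(112/2) = 3.0029
Critical value for a two-sided test at α = 0.02: z_{α/2} = 2.326.
Power = Φ(δ − 2.326) + Φ(−δ − 2.326) = Φ(0.677) + Φ(-5.329) = 0.7506 + 0.0000 = 0.7506.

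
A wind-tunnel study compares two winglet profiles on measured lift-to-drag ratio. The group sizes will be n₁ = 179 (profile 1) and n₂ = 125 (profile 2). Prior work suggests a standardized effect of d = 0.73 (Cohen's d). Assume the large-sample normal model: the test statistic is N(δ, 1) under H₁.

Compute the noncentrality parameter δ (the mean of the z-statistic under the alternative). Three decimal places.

δ ≈ 6.263

δ = d / √(1/n₁ + 1/n₂) = 0.73 / √(1/179 + 1/125) = 6.2628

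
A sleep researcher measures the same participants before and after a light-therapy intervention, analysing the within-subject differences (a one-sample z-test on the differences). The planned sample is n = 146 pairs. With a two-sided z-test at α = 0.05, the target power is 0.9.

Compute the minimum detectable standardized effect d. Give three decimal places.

d ≈ 0.268

Required noncentrality: δ = z_{0.025} + z_{0.10} = 1.960 + 1.282 = 3.242.
(The second rejection-region term Φ(−δ − z_{α/2}) is negligible and dropped.)
δ = d·√n ⇒ d = δ/√n = 3.242/√146 = 0.2683.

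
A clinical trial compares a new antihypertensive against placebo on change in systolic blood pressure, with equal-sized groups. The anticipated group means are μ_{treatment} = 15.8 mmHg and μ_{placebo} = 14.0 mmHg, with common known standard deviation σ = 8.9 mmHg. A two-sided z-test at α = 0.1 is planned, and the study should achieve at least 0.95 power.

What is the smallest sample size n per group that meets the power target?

n = 530 per group

Standardized effect: d = |μ_{treatment} − μ_{placebo}| / σ = |15.8 − 14.0| / 8.9 = 0.2022
Set Φ(δ − 1.645) = 0.95; then δ − 1.645 = Φ⁻¹(0.95) = 1.645, giving δ = 3.290.
(The Φ(−δ − z_{α/2}) term is vanishingly small for δ > 0 and is dropped in the standard sample-size formula.)
δ = d·√(n/2) ⇒ n = 2(δ/d)² = 2 × (3.290 / 0.2022)² = 529.15.
Round up to the next whole unit.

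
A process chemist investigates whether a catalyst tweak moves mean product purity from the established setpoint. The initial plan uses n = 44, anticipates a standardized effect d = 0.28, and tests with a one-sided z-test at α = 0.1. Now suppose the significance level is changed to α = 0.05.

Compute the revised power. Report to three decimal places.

Power ≈ 0.584

δ = d·√n = 0.28 × √44 = 1.8573 (unchanged). New critical value: z_{0.05} = 1.645.
Revised power = Φ(δ − 1.645) = Φ(0.212) = 0.5841.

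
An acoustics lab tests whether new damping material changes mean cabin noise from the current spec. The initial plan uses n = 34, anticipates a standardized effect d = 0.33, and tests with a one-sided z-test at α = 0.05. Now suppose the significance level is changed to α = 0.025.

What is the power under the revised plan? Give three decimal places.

Power ≈ 0.486

δ = d·√n = 0.33 × √34 = 1.9242 (unchanged). New critical value: z_{0.025} = 1.960.
Revised power = P(Z > 1.960 − δ) = Φ(-0.036) = 0.4857.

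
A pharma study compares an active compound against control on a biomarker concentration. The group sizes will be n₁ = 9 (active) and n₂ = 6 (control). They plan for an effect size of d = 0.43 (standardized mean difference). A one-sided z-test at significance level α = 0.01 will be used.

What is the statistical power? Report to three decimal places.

Noncentrality parameter: δ = d / √(1/n₁ + 1/n₂) = 0.43 / √(1/9 + 1/6) = 0.8159
Critical value for a one-sided test at α = 0.01: z_α = 2.326.
Power = Φ(δ − 2.326) = Φ(-1.510) = 0.0655.

Power ≈ 0.065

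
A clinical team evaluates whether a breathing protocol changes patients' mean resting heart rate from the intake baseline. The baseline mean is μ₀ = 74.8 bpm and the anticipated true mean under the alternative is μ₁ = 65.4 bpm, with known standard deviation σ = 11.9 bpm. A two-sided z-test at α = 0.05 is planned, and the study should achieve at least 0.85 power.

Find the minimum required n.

Standardized effect: d = |μ₁ − μ₀| / σ = |65.4 − 74.8| / 11.9 = 0.7899
Set Φ(δ − 1.960) = 0.85; then δ − 1.960 = Φ⁻¹(0.85) = 1.036, giving δ = 2.996.
(The Φ(−δ − z_{α/2}) term is vanishingly small for δ > 0 and is dropped in the standard sample-size formula.)
δ = d·√n ⇒ n = (δ/d)² = (2.996 / 0.7899)² = 14.39.
Rounding up, n = 15.

n = 15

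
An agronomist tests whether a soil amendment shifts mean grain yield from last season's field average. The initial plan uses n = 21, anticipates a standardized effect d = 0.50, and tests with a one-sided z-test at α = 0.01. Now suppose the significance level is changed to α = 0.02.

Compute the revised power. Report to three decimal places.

Power ≈ 0.594

δ = d·√n = 0.50 × √21 = 2.2913 (unchanged). New critical value: z_{0.02} = 2.054.
Revised power = Φ(δ − 2.054) = Φ(0.238) = 0.5939.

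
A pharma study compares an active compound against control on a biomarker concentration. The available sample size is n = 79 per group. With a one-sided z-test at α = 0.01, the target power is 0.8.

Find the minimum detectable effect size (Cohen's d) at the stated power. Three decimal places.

Required noncentrality: δ = z_{0.01} + z_{0.20} = 2.326 + 0.842 = 3.168.
δ = d·√(n/2) ⇒ d = δ/√(n/2) = 3.168/√(79/2) = 0.5041.

d ≈ 0.504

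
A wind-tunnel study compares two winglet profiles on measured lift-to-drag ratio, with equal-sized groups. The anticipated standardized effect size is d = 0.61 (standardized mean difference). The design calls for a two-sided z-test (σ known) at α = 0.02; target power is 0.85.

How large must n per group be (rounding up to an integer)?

Set Φ(δ − 2.326) = 0.85; then δ − 2.326 = Φ⁻¹(0.85) = 1.036, giving δ = 3.363.
(The Φ(−δ − z_{α/2}) term is vanishingly small for δ > 0 and is dropped in the standard sample-size formula.)
δ = d·√(n/2) ⇒ n = 2(δ/d)² = 2 × (3.363 / 0.61)² = 60.78.
Rounding up, n = 61 per group.

n = 61 per group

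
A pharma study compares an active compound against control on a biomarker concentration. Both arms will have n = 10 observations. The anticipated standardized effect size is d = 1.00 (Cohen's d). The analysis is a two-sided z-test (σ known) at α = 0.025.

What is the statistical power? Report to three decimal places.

Power ≈ 0.498

Noncentrality parameter: δ = d·√(n/2) = 1.00 × √(10/2) = 2.2361
Two-sided α = 0.025 → critical value z_{0.0125} = 2.241.
Power = Φ(δ − 2.241) + Φ(−δ − 2.241) = Φ(-0.005) + Φ(-4.477) = 0.4979 + 0.0000 = 0.4979.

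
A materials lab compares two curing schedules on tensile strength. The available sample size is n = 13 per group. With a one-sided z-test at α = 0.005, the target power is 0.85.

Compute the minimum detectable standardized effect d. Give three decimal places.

Need Φ(δ − 2.576) = 0.85, so δ = 2.576 + 1.036 = 3.612.
δ = d·√(n/2) ⇒ d = δ/√(n/2) = 3.612/√(13/2) = 1.4168.

d ≈ 1.417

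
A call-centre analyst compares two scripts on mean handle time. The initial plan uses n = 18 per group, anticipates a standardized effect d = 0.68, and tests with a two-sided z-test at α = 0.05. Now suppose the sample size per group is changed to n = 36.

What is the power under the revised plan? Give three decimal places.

With n = 36 per group: δ = d·√(n/2) = 0.68 × √(36/2) = 2.8850. Critical value z_{0.025} = 1.960.
Revised power = Φ(δ − 1.960) + Φ(−δ − 1.960) = Φ(0.925) + Φ(-4.845) = 0.8225 + 0.0000 = 0.8225.

Power ≈ 0.823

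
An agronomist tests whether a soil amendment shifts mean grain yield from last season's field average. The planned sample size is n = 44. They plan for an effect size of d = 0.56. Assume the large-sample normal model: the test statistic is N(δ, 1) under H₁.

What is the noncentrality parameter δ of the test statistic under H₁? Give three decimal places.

δ = d·√n = 0.56 × √44 = 3.7146

δ ≈ 3.715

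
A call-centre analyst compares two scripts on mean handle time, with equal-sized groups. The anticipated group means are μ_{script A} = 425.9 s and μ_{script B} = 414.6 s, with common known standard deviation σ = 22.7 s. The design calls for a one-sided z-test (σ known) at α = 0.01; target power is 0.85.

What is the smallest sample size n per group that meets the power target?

n = 92 per group

Standardized effect: d = |μ_{script A} − μ_{script B}| / σ = |425.9 − 414.6| / 22.7 = 0.4978
Set Φ(δ − 2.326) = 0.85; then δ − 2.326 = Φ⁻¹(0.85) = 1.036, giving δ = 3.363.
δ = d·√(n/2) ⇒ n = 2(δ/d)² = 2 × (3.363 / 0.4978)² = 91.27.
Rounding up, n = 92 per group.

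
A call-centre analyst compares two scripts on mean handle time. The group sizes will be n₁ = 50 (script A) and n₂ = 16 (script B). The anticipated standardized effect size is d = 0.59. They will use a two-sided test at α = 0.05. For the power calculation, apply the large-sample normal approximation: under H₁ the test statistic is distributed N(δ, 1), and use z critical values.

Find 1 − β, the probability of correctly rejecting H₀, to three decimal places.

Power ≈ 0.538

Noncentrality parameter: δ = d / √(1/n₁ + 1/n₂) = 0.59 / √(1/50 + 1/16) = 2.0541
Critical value for a two-sided test at α = 0.05: z_{α/2} = 1.960.
Power = Φ(δ − 1.960) + Φ(−δ − 1.960) = Φ(0.094) + Φ(-4.014) = 0.5375 + 0.0000 = 0.5375.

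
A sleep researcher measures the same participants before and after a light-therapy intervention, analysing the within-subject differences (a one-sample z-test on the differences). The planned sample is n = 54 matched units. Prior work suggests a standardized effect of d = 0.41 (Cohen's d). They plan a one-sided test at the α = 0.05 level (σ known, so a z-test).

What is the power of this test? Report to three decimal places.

Noncentrality parameter: λ = d·√n = 0.41 × √54 = 3.0129
Critical value for a one-sided test at α = 0.05: z_α = 1.645.
Power = P(Z > 1.645 − λ) = Φ(1.368) = 0.9143.

Power ≈ 0.914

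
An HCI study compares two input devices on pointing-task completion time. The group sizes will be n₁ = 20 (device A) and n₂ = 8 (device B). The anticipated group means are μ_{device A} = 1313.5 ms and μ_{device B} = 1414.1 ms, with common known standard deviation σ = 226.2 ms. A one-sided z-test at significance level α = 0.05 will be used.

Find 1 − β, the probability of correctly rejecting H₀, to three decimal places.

Power ≈ 0.280

Standardized effect: d = |μ_{device A} − μ_{device B}| / σ = |1313.5 − 1414.1| / 226.2 = 0.4447
Noncentrality parameter: δ = d / √(1/n₁ + 1/n₂) = 0.4447 / √(1/20 + 1/8) = 1.0631
One-sided α = 0.05 → critical value z_{0.05} = 1.645.
Power = Φ(δ − 1.645) = Φ(-0.582) = 0.2804.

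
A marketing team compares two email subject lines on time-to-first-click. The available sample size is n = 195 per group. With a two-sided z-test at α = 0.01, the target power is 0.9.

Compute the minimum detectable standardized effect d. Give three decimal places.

Required noncentrality: δ = z_{0.005} + z_{0.10} = 2.576 + 1.282 = 3.857.
(The second rejection-region term Φ(−δ − z_{α/2}) is negligible and dropped.)
δ = d·√(n/2) ⇒ d = δ/√(n/2) = 3.857/√(195/2) = 0.3907.

d ≈ 0.391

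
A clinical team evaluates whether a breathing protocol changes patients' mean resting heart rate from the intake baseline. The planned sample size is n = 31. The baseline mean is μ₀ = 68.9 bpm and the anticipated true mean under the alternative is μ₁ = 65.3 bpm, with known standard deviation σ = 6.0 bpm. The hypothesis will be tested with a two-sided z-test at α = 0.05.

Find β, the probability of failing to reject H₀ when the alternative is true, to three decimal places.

Standardized effect: d = |μ₁ − μ₀| / σ = |65.3 − 68.9| / 6.0 = 0.6000
Noncentrality parameter: λ = d·√n = 0.6000 × √31 = 3.3407
Critical value for a two-sided test at α = 0.05: z_{α/2} = 1.960.
Power = Φ(λ − 1.960) + Φ(−λ − 1.960) = Φ(1.381) + Φ(-5.301) = 0.9163 + 0.0000 = 0.9163.
Type II error: β = 1 − power = 1 − 0.9163 = 0.0837.

β ≈ 0.084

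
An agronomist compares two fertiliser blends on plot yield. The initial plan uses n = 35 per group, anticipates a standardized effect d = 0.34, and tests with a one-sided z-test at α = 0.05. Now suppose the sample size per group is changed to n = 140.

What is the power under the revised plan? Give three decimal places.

With n = 140 per group: δ = d·√(n/2) = 0.34 × √(140/2) = 2.8446. Critical value z_{0.05} = 1.645.
Revised power = P(Z > 1.645 − δ) = Φ(1.200) = 0.8849.

Power ≈ 0.885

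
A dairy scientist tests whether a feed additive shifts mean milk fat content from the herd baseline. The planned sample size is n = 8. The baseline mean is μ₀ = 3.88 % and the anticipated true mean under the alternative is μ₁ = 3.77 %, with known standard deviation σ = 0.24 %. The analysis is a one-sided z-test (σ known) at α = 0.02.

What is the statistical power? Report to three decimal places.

Power ≈ 0.224

Standardized effect: d = |μ₁ − μ₀| / σ = |3.77 − 3.88| / 0.24 = 0.4583
Noncentrality parameter: δ = d·√n = 0.4583 × √8 = 1.2964
Critical value for a one-sided test at α = 0.02: z_α = 2.054.
Power = P(Z > 2.054 − δ) = Φ(-0.757) = 0.2244.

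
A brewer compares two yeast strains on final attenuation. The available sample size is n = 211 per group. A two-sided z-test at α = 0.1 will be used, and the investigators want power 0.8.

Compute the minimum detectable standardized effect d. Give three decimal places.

d ≈ 0.242

Required noncentrality: δ = z_{0.05} + z_{0.20} = 1.645 + 0.842 = 2.486.
(The second rejection-region term Φ(−δ − z_{α/2}) is negligible and dropped.)
δ = d·√(n/2) ⇒ d = δ/√(n/2) = 2.486/√(211/2) = 0.2421.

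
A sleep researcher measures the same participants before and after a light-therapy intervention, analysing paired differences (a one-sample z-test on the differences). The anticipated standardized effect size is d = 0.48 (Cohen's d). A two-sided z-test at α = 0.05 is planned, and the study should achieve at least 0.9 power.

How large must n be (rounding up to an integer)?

n = 46

For power 0.9 need Φ(δ − z_{0.025}) = 0.9, so δ = z_{0.025} + z_{0.10} = 1.960 + 1.282 = 3.242.
(For δ > 0 the lower-tail rejection region contributes negligibly to power, so the one-term inversion is standard.)
δ = d·√n ⇒ n = (δ/d)² = (3.242 / 0.48)² = 45.61.
Rounding up, n = 46.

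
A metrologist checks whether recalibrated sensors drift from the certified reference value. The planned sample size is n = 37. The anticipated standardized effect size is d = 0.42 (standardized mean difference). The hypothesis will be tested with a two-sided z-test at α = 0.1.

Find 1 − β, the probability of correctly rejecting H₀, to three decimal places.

Power ≈ 0.819

Noncentrality parameter: δ = d·√n = 0.42 × √37 = 2.5548
Critical value for a two-sided test at α = 0.1: z_{α/2} = 1.645.
Power = Φ(δ − 1.645) + Φ(−δ − 1.645) = Φ(0.910) + Φ(-4.200) = 0.8186 + 0.0000 = 0.8186.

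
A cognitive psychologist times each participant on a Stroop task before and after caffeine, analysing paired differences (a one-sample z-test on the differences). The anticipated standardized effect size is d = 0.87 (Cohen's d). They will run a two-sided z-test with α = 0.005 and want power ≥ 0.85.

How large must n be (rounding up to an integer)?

n = 20

For power 0.85 need Φ(δ − z_{0.0025}) = 0.85, so δ = z_{0.0025} + z_{0.15} = 2.807 + 1.036 = 3.843.
(The Φ(−δ − z_{α/2}) term is vanishingly small for δ > 0 and is dropped in the standard sample-size formula.)
δ = d·√n ⇒ n = (δ/d)² = (3.843 / 0.87)² = 19.52.
Rounding up, n = 20.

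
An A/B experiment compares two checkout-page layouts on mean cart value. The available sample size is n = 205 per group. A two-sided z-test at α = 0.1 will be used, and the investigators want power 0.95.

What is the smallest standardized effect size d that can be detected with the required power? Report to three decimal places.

Required noncentrality: δ = z_{0.05} + z_{0.05} = 1.645 + 1.645 = 3.290.
(Lower-tail contribution to power is negligible for δ > 0.)
δ = d·√(n/2) ⇒ d = δ/√(n/2) = 3.290/√(205/2) = 0.3249.

d ≈ 0.325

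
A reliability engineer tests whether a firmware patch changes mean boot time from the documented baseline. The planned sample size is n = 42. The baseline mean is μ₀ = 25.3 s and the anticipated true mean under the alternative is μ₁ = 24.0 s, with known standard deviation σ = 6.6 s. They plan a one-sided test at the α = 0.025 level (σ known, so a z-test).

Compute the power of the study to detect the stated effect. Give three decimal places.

Standardized effect: d = |μ₁ − μ₀| / σ = |24.0 − 25.3| / 6.6 = 0.1970
Noncentrality parameter: λ = d·√n = 0.1970 × √42 = 1.2765
Critical value for a one-sided test at α = 0.025: z_α = 1.960.
Power = P(Z > 1.960 − λ) = Φ(-0.683) = 0.2472.

Power ≈ 0.247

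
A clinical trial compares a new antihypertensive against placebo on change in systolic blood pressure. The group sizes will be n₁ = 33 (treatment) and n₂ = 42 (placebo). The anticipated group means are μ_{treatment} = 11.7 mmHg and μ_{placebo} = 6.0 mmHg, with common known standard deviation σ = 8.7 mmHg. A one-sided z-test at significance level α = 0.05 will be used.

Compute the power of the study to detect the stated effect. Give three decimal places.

Standardized effect: d = |μ_{treatment} − μ_{placebo}| / σ = |11.7 − 6.0| / 8.7 = 0.6552
Noncentrality parameter: δ = d / √(1/n₁ + 1/n₂) = 0.6552 / √(1/33 + 1/42) = 2.8165
Critical value for a one-sided test at α = 0.05: z_α = 1.645.
Power = Φ(δ − 1.645) = Φ(1.172) = 0.8793.

Power ≈ 0.879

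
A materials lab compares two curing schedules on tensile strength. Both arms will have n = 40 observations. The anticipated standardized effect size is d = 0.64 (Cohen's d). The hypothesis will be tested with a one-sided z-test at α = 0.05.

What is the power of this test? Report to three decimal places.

Power ≈ 0.888

Noncentrality parameter: δ = d·√(n/2) = 0.64 × √(40/2) = 2.8622
One-sided α = 0.05 → critical value z_{0.05} = 1.645.
Power = Φ(δ − 1.645) = Φ(1.217) = 0.8883.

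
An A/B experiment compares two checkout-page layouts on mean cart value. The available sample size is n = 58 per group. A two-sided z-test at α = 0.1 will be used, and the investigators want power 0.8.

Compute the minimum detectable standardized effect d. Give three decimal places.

d ≈ 0.462

Required noncentrality: δ = z_{0.05} + z_{0.20} = 1.645 + 0.842 = 2.486.
(Lower-tail contribution to power is negligible for δ > 0.)
δ = d·√(n/2) ⇒ d = δ/√(n/2) = 2.486/√(58/2) = 0.4617.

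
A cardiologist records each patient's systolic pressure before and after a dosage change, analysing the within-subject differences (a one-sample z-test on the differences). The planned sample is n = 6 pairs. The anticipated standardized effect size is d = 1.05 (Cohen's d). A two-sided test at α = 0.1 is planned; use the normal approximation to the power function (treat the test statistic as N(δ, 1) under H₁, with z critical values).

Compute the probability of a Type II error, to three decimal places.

Noncentrality parameter: δ = d·√n = 1.05 × √6 = 2.5720
Critical value for a two-sided test at α = 0.1: z_{α/2} = 1.645.
Power = Φ(δ − 1.645) + Φ(−δ − 1.645) = Φ(0.927) + Φ(-4.217) = 0.8231 + 0.0000 = 0.8231.
Type II error: β = 1 − power = 1 − 0.8231 = 0.1769.

β ≈ 0.177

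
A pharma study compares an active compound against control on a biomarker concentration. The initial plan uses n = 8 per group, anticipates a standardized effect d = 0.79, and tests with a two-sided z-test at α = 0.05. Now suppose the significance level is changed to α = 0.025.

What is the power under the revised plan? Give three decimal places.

Power ≈ 0.254

δ = d·√(n/2) = 0.79 × √(8/2) = 1.5800 (unchanged). New critical value: z_{0.0125} = 2.241.
Revised power = Φ(δ − 2.241) + Φ(−δ − 2.241) = Φ(-0.661) + Φ(-3.821) = 0.2542 + 0.0001 = 0.2542.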